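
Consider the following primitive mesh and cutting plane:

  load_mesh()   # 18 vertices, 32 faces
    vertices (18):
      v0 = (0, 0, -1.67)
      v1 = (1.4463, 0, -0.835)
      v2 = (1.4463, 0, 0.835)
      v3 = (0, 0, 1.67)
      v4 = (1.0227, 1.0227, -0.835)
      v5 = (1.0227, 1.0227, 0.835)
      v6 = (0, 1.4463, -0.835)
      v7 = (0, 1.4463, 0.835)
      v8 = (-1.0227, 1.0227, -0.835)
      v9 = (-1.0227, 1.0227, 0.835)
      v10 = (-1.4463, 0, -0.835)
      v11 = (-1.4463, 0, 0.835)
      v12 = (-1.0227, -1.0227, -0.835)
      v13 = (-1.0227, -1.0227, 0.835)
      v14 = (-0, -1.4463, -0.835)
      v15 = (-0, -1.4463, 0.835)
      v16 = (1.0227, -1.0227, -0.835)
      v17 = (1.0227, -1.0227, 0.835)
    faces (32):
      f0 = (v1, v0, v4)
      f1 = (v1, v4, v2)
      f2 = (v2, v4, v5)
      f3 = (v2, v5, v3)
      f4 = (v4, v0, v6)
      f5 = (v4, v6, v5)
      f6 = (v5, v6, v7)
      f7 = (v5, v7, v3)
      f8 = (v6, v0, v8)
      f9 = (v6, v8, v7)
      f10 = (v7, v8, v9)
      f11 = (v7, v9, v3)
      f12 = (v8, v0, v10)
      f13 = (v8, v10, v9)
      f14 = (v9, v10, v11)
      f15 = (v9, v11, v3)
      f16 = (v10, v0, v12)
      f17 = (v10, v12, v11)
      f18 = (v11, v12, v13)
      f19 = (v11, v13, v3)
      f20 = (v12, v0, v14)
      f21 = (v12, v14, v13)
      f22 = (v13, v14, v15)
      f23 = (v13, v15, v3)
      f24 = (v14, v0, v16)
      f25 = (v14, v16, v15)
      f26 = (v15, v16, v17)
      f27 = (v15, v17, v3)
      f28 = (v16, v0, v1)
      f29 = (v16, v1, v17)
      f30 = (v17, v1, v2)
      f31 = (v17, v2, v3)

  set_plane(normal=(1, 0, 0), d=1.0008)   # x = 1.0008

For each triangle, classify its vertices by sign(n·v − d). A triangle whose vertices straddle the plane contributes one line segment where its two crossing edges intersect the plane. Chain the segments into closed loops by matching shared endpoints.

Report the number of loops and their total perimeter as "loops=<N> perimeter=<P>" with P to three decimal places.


loops=1 perimeter=7.599

Straddling triangles (12 of 32):
  (v1,v0,v4) [+-+] → (1.0008, 0, -1.0922)–(1.0008, 1.0008, -0.852881)  len=1.0290
  (v2,v5,v3) [++-] → (1.0008, 1.0008, 0.852881)–(1.0008, 0, 1.0922)  len=1.0290
  (v4,v0,v6) [+--] → (1.0008, 1.0008, -0.852881)–(1.0008, 1.03177, -0.835)  len=0.0358
  (v4,v6,v5) [+-+] → (1.0008, 1.03177, -0.835)–(1.0008, 1.03177, 0.799239)  len=1.6342
  (v5,v6,v7) [+--] → (1.0008, 1.03177, 0.799239)–(1.0008, 1.03177, 0.835)  len=0.0358
  (v5,v7,v3) [+--] → (1.0008, 1.03177, 0.835)–(1.0008, 1.0008, 0.852881)  len=0.0358
  (v14,v0,v16) [--+] → (1.0008, -1.0008, -0.852881)–(1.0008, -1.03177, -0.835)  len=0.0358
  (v14,v16,v15) [-+-] → (1.0008, -1.03177, -0.835)–(1.0008, -1.03177, -0.799239)  len=0.0358
  (v15,v16,v17) [-++] → (1.0008, -1.03177, -0.799239)–(1.0008, -1.03177, 0.835)  len=1.6342
  (v15,v17,v3) [-+-] → (1.0008, -1.03177, 0.835)–(1.0008, -1.0008, 0.852881)  len=0.0358
  (v16,v0,v1) [+-+] → (1.0008, -1.0008, -0.852881)–(1.0008, 0, -1.0922)  len=1.0290
  (v17,v2,v3) [++-] → (1.0008, 0, 1.0922)–(1.0008, -1.0008, 0.852881)  len=1.0290

Chained into 1 loop(s):
  loop 1: 12 segments, perimeter = 7.5991
Total perimeter = 7.599


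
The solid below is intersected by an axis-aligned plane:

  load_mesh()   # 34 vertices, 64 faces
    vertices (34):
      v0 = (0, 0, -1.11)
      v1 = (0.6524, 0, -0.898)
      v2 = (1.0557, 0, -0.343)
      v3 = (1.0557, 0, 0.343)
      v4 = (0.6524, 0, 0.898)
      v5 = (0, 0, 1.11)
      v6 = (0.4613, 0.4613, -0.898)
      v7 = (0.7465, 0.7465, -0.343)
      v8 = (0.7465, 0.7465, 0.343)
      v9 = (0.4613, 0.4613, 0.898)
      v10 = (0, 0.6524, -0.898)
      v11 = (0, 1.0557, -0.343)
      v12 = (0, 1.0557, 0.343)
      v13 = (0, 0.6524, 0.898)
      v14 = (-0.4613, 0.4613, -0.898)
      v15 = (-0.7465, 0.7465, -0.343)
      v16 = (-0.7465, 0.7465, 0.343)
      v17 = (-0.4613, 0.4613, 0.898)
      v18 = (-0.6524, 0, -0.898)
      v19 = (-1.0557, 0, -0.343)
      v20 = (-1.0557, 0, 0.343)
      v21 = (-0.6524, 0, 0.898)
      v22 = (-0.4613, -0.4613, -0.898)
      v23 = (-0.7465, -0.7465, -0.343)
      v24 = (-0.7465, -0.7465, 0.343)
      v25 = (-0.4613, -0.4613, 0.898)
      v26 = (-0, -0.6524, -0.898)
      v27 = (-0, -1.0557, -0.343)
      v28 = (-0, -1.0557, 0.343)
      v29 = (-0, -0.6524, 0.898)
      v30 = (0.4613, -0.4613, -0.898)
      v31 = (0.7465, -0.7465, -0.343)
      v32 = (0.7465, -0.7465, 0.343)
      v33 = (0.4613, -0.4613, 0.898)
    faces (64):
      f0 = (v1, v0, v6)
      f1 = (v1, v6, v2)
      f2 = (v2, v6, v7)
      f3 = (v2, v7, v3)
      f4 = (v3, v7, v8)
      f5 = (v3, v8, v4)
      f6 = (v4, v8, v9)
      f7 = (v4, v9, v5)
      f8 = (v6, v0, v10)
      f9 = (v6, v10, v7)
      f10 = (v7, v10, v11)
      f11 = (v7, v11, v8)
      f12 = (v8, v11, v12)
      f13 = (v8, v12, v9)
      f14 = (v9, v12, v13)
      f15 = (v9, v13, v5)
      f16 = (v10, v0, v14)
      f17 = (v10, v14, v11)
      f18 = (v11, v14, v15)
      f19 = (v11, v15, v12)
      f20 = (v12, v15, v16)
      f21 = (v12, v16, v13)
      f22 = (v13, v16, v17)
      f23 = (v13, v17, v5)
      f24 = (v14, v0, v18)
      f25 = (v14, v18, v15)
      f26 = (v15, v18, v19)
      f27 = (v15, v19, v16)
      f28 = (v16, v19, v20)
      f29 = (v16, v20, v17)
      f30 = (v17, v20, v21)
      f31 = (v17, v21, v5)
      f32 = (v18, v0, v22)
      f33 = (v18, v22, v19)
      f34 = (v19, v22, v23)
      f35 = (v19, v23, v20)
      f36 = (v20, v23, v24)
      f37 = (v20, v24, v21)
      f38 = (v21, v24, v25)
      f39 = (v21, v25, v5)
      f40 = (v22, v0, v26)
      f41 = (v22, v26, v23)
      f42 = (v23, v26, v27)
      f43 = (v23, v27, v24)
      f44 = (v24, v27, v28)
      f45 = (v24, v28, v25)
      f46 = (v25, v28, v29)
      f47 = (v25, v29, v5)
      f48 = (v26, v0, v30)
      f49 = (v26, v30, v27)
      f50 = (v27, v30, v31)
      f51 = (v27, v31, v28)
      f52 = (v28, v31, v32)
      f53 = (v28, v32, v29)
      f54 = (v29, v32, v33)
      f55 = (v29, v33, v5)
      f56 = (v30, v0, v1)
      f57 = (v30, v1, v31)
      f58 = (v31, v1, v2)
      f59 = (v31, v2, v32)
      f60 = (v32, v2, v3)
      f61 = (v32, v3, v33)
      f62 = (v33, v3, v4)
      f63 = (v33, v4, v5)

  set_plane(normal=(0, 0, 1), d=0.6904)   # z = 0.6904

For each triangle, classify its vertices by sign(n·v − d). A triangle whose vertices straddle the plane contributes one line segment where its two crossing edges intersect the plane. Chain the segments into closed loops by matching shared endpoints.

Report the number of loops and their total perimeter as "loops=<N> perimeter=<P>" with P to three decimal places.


Straddling triangles (16 of 64):
  (v3,v8,v4) [--+] → (0.687598, 0.279231, 0.6904)–(0.803256, 0, 0.6904)  len=0.3022
  (v4,v8,v9) [+-+] → (0.687598, 0.279231, 0.6904)–(0.56798, 0.56798, 0.6904)  len=0.3125
  (v8,v12,v9) [--+] → (0.288749, 0.683638, 0.6904)–(0.56798, 0.56798, 0.6904)  len=0.3022
  (v9,v12,v13) [+-+] → (0.288749, 0.683638, 0.6904)–(0, 0.803256, 0.6904)  len=0.3125
  (v12,v16,v13) [--+] → (-0.279231, 0.687598, 0.6904)–(0, 0.803256, 0.6904)  len=0.3022
  (v13,v16,v17) [+-+] → (-0.279231, 0.687598, 0.6904)–(-0.56798, 0.56798, 0.6904)  len=0.3125
  (v16,v20,v17) [--+] → (-0.683638, 0.288749, 0.6904)–(-0.56798, 0.56798, 0.6904)  len=0.3022
  (v17,v20,v21) [+-+] → (-0.683638, 0.288749, 0.6904)–(-0.803256, 0, 0.6904)  len=0.3125
  (v20,v24,v21) [--+] → (-0.687598, -0.279231, 0.6904)–(-0.803256, 0, 0.6904)  len=0.3022
  (v21,v24,v25) [+-+] → (-0.687598, -0.279231, 0.6904)–(-0.56798, -0.56798, 0.6904)  len=0.3125
  (v24,v28,v25) [--+] → (-0.288749, -0.683638, 0.6904)–(-0.56798, -0.56798, 0.6904)  len=0.3022
  (v25,v28,v29) [+-+] → (-0.288749, -0.683638, 0.6904)–(0, -0.803256, 0.6904)  len=0.3125
  (v28,v32,v29) [--+] → (0.279231, -0.687598, 0.6904)–(0, -0.803256, 0.6904)  len=0.3022
  (v29,v32,v33) [+-+] → (0.279231, -0.687598, 0.6904)–(0.56798, -0.56798, 0.6904)  len=0.3125
  (v32,v3,v33) [--+] → (0.683638, -0.288749, 0.6904)–(0.56798, -0.56798, 0.6904)  len=0.3022
  (v33,v3,v4) [+-+] → (0.683638, -0.288749, 0.6904)–(0.803256, 0, 0.6904)  len=0.3125

Chained into 1 loop(s):
  loop 1: 16 segments, perimeter = 4.9183
Total perimeter = 4.918

loops=1 perimeter=4.918


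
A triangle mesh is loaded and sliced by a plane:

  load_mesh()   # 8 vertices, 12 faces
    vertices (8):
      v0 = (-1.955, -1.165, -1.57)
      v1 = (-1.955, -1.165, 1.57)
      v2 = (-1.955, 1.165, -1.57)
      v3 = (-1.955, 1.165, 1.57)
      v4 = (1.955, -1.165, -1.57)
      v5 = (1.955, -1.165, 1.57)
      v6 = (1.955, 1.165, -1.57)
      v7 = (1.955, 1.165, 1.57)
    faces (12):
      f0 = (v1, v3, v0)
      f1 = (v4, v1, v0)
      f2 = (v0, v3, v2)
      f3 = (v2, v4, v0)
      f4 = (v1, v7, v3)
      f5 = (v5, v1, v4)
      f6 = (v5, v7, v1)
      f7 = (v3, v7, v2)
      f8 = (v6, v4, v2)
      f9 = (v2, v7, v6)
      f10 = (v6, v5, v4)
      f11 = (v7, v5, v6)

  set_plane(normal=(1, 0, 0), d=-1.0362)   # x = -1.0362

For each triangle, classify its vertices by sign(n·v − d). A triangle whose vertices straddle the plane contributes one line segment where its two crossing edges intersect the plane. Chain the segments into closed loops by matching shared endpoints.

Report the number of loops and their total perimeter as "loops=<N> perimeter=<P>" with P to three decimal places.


loops=1 perimeter=10.940

Straddling triangles (8 of 12):
  (v4,v1,v0) [+--] → (-1.0362, -1.165, 0.83214)–(-1.0362, -1.165, -1.57)  len=2.4021
  (v2,v4,v0) [-+-] → (-1.0362, 0.61748, -1.57)–(-1.0362, -1.165, -1.57)  len=1.7825
  (v1,v7,v3) [-+-] → (-1.0362, -0.61748, 1.57)–(-1.0362, 1.165, 1.57)  len=1.7825
  (v5,v1,v4) [+-+] → (-1.0362, -1.165, 1.57)–(-1.0362, -1.165, 0.83214)  len=0.7379
  (v5,v7,v1) [++-] → (-1.0362, -0.61748, 1.57)–(-1.0362, -1.165, 1.57)  len=0.5475
  (v3,v7,v2) [-+-] → (-1.0362, 1.165, 1.57)–(-1.0362, 1.165, -0.83214)  len=2.4021
  (v6,v4,v2) [++-] → (-1.0362, 0.61748, -1.57)–(-1.0362, 1.165, -1.57)  len=0.5475
  (v2,v7,v6) [-++] → (-1.0362, 1.165, -0.83214)–(-1.0362, 1.165, -1.57)  len=0.7379

Chained into 1 loop(s):
  loop 1: 8 segments, perimeter = 10.9400
Total perimeter = 10.940


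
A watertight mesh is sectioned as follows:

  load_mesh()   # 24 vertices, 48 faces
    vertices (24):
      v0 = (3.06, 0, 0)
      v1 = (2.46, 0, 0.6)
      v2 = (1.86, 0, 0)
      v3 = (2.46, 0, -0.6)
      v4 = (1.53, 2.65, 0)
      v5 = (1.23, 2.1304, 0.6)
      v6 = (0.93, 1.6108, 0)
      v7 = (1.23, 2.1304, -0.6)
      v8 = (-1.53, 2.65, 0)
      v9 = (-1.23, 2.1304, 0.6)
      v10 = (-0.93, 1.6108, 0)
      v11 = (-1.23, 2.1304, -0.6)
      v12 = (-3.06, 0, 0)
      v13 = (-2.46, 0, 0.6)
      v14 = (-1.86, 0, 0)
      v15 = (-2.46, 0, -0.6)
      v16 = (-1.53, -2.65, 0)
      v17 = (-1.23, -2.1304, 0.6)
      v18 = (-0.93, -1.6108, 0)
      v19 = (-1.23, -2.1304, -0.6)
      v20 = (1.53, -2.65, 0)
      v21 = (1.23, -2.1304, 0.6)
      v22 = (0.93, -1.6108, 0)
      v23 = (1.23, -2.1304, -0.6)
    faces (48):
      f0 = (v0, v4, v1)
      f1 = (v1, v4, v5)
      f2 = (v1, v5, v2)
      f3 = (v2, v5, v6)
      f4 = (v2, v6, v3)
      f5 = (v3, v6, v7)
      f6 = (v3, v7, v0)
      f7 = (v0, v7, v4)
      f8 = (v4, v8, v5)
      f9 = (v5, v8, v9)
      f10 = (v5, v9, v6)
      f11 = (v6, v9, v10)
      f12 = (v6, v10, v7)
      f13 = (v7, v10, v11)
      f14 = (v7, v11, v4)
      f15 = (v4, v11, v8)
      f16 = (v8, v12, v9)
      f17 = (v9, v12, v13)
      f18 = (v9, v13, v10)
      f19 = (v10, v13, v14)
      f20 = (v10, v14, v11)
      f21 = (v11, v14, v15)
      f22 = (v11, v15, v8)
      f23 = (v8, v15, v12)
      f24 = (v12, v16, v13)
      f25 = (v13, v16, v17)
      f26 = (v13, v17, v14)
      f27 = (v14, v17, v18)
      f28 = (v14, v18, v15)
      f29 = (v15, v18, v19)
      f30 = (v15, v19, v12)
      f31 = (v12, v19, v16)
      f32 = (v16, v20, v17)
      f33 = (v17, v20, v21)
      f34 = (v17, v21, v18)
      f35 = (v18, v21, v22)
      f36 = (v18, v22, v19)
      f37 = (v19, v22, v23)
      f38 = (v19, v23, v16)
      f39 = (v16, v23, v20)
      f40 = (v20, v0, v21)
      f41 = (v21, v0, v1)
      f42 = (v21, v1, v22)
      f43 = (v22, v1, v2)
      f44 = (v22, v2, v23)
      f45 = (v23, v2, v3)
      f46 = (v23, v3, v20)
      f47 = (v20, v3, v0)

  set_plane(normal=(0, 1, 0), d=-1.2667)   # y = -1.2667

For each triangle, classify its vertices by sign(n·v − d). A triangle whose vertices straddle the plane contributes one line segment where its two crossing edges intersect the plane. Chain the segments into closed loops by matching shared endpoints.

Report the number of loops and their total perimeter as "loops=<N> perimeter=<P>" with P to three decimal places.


loops=2 perimeter=6.788

Straddling triangles (16 of 48):
  (v12,v16,v13) [+-+] → (-2.32866, -1.2667, 0)–(-2.01546, -1.2667, 0.3132)  len=0.4429
  (v13,v16,v17) [+--] → (-2.01546, -1.2667, 0.3132)–(-1.72866, -1.2667, 0.6)  len=0.4056
  (v13,v17,v14) [+-+] → (-1.72866, -1.2667, 0.6)–(-1.48541, -1.2667, 0.35675)  len=0.3440
  (v14,v17,v18) [+--] → (-1.48541, -1.2667, 0.35675)–(-1.12867, -1.2667, 0)  len=0.5045
  (v14,v18,v15) [+-+] → (-1.12867, -1.2667, 0)–(-1.25684, -1.2667, -0.128172)  len=0.1813
  (v15,v18,v19) [+--] → (-1.25684, -1.2667, -0.128172)–(-1.72866, -1.2667, -0.6)  len=0.6673
  (v15,v19,v12) [+-+] → (-1.72866, -1.2667, -0.6)–(-1.97191, -1.2667, -0.35675)  len=0.3440
  (v12,v19,v16) [+--] → (-1.97191, -1.2667, -0.35675)–(-2.32866, -1.2667, 0)  len=0.5045
  (v20,v0,v21) [-+-] → (2.32866, -1.2667, 0)–(1.97191, -1.2667, 0.35675)  len=0.5045
  (v21,v0,v1) [-++] → (1.97191, -1.2667, 0.35675)–(1.72866, -1.2667, 0.6)  len=0.3440
  (v21,v1,v22) [-+-] → (1.72866, -1.2667, 0.6)–(1.25684, -1.2667, 0.128172)  len=0.6673
  (v22,v1,v2) [-++] → (1.25684, -1.2667, 0.128172)–(1.12867, -1.2667, 0)  len=0.1813
  (v22,v2,v23) [-+-] → (1.12867, -1.2667, 0)–(1.48541, -1.2667, -0.35675)  len=0.5045
  (v23,v2,v3) [-++] → (1.48541, -1.2667, -0.35675)–(1.72866, -1.2667, -0.6)  len=0.3440
  (v23,v3,v20) [-+-] → (1.72866, -1.2667, -0.6)–(2.01546, -1.2667, -0.3132)  len=0.4056
  (v20,v3,v0) [-++] → (2.01546, -1.2667, -0.3132)–(2.32866, -1.2667, 0)  len=0.4429

Chained into 2 loop(s):
  loop 1: 8 segments, perimeter = 3.3941
  loop 2: 8 segments, perimeter = 3.3941
Total perimeter = 6.788


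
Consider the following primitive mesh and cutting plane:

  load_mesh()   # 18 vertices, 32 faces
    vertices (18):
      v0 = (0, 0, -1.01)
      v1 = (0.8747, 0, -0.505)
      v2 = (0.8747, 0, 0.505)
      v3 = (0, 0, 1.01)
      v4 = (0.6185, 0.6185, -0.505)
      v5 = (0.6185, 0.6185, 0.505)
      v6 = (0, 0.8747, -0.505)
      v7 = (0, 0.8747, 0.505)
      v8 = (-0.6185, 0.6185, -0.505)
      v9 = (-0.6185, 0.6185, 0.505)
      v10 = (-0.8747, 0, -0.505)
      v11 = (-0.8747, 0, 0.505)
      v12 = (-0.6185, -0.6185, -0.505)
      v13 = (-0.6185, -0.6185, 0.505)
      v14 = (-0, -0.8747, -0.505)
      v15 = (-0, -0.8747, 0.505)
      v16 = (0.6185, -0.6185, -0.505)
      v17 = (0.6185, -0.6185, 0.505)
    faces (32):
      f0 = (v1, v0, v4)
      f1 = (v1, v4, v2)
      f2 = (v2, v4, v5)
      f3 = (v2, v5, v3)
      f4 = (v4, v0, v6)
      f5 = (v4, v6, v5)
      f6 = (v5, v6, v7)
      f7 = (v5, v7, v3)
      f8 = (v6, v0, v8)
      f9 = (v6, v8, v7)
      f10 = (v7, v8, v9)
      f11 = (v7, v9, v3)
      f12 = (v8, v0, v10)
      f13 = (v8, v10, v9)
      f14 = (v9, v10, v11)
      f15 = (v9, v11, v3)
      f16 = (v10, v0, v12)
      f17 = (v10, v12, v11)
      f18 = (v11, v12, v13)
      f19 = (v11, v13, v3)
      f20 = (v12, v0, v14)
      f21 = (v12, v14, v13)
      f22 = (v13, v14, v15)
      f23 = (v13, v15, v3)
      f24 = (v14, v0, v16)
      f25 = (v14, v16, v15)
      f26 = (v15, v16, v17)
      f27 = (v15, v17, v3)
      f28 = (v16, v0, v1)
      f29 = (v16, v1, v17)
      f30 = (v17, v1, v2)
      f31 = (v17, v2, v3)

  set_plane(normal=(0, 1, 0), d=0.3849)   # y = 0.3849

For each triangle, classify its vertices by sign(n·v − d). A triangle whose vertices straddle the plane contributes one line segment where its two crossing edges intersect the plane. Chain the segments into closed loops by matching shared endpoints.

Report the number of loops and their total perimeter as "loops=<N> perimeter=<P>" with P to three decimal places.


loops=1 perimeter=5.129

Straddling triangles (12 of 32):
  (v1,v0,v4) [--+] → (0.3849, 0.3849, -0.695732)–(0.715264, 0.3849, -0.505)  len=0.3815
  (v1,v4,v2) [-+-] → (0.715264, 0.3849, -0.505)–(0.715264, 0.3849, -0.123535)  len=0.3815
  (v2,v4,v5) [-++] → (0.715264, 0.3849, -0.123535)–(0.715264, 0.3849, 0.505)  len=0.6285
  (v2,v5,v3) [-+-] → (0.715264, 0.3849, 0.505)–(0.3849, 0.3849, 0.695732)  len=0.3815
  (v4,v0,v6) [+-+] → (0.3849, 0.3849, -0.695732)–(0, 0.3849, -0.787782)  len=0.3958
  (v5,v7,v3) [++-] → (0, 0.3849, 0.787782)–(0.3849, 0.3849, 0.695732)  len=0.3958
  (v6,v0,v8) [+-+] → (0, 0.3849, -0.787782)–(-0.3849, 0.3849, -0.695732)  len=0.3958
  (v7,v9,v3) [++-] → (-0.3849, 0.3849, 0.695732)–(0, 0.3849, 0.787782)  len=0.3958
  (v8,v0,v10) [+--] → (-0.3849, 0.3849, -0.695732)–(-0.715264, 0.3849, -0.505)  len=0.3815
  (v8,v10,v9) [+-+] → (-0.715264, 0.3849, -0.505)–(-0.715264, 0.3849, 0.123535)  len=0.6285
  (v9,v10,v11) [+--] → (-0.715264, 0.3849, 0.123535)–(-0.715264, 0.3849, 0.505)  len=0.3815
  (v9,v11,v3) [+--] → (-0.715264, 0.3849, 0.505)–(-0.3849, 0.3849, 0.695732)  len=0.3815

Chained into 1 loop(s):
  loop 1: 12 segments, perimeter = 5.1289
Total perimeter = 5.129


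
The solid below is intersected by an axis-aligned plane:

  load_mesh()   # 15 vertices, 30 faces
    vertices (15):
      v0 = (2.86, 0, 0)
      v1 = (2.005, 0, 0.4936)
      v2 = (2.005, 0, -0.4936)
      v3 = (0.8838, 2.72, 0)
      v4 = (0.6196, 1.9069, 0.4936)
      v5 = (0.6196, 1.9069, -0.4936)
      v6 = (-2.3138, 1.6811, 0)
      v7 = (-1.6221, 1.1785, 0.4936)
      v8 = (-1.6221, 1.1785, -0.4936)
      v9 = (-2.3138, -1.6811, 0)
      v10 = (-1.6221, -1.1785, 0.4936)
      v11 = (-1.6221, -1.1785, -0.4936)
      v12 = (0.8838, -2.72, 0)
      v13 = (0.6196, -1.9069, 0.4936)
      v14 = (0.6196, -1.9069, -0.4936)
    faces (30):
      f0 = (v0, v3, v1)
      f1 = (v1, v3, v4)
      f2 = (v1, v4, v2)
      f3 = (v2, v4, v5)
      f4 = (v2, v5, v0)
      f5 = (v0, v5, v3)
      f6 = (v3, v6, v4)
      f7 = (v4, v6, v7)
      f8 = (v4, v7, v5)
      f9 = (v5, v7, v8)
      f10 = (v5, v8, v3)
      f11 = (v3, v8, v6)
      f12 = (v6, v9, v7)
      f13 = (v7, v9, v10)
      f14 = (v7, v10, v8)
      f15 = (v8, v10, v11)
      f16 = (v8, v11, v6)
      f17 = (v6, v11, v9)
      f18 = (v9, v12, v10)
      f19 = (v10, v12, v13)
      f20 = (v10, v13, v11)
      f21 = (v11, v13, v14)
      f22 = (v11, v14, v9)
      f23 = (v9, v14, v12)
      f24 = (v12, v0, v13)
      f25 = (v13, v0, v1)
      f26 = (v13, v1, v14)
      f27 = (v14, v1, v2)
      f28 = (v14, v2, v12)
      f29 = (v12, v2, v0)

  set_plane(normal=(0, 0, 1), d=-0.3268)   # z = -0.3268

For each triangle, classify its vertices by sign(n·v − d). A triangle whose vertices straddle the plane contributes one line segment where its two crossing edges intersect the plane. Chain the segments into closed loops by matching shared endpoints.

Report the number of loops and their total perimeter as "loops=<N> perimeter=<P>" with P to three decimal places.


Straddling triangles (20 of 30):
  (v1,v4,v2) [++-] → (1.77092, 0.322195, -0.3268)–(2.005, 0, -0.3268)  len=0.3983
  (v2,v4,v5) [-+-] → (1.77092, 0.322195, -0.3268)–(0.6196, 1.9069, -0.3268)  len=1.9588
  (v2,v5,v0) [--+] → (1.37669, 1.26251, -0.3268)–(2.29393, 0, -0.3268)  len=1.5605
  (v0,v5,v3) [+-+] → (1.37669, 1.26251, -0.3268)–(0.70888, 2.18167, -0.3268)  len=1.1361
  (v4,v7,v5) [++-] → (0.240836, 1.78383, -0.3268)–(0.6196, 1.9069, -0.3268)  len=0.3983
  (v5,v7,v8) [-+-] → (0.240836, 1.78383, -0.3268)–(-1.6221, 1.1785, -0.3268)  len=1.9588
  (v5,v8,v3) [--+] → (-0.775293, 1.69941, -0.3268)–(0.70888, 2.18167, -0.3268)  len=1.5606
  (v3,v8,v6) [+-+] → (-0.775293, 1.69941, -0.3268)–(-1.85584, 1.34834, -0.3268)  len=1.1362
  (v7,v10,v8) [++-] → (-1.6221, 0.780255, -0.3268)–(-1.6221, 1.1785, -0.3268)  len=0.3982
  (v8,v10,v11) [-+-] → (-1.6221, 0.780255, -0.3268)–(-1.6221, -1.1785, -0.3268)  len=1.9588
  (v8,v11,v6) [--+] → (-1.85584, -0.212168, -0.3268)–(-1.85584, 1.34834, -0.3268)  len=1.5605
  (v6,v11,v9) [+-+] → (-1.85584, -0.212168, -0.3268)–(-1.85584, -1.34834, -0.3268)  len=1.1362
  (v10,v13,v11) [++-] → (-1.24334, -1.30157, -0.3268)–(-1.6221, -1.1785, -0.3268)  len=0.3983
  (v11,v13,v14) [-+-] → (-1.24334, -1.30157, -0.3268)–(0.6196, -1.9069, -0.3268)  len=1.9588
  (v11,v14,v9) [--+] → (-0.371671, -1.8306, -0.3268)–(-1.85584, -1.34834, -0.3268)  len=1.5606
  (v9,v14,v12) [+-+] → (-0.371671, -1.8306, -0.3268)–(0.70888, -2.18167, -0.3268)  len=1.1362
  (v13,v1,v14) [++-] → (0.853681, -1.5847, -0.3268)–(0.6196, -1.9069, -0.3268)  len=0.3983
  (v14,v1,v2) [-+-] → (0.853681, -1.5847, -0.3268)–(2.005, 0, -0.3268)  len=1.9588
  (v14,v2,v12) [--+] → (1.62612, -0.919157, -0.3268)–(0.70888, -2.18167, -0.3268)  len=1.5605
  (v12,v2,v0) [+-+] → (1.62612, -0.919157, -0.3268)–(2.29393, 0, -0.3268)  len=1.1361

Chained into 2 loop(s):
  loop 1: 10 segments, perimeter = 11.7852
  loop 2: 10 segments, perimeter = 13.4834
Total perimeter = 25.269

loops=2 perimeter=25.269


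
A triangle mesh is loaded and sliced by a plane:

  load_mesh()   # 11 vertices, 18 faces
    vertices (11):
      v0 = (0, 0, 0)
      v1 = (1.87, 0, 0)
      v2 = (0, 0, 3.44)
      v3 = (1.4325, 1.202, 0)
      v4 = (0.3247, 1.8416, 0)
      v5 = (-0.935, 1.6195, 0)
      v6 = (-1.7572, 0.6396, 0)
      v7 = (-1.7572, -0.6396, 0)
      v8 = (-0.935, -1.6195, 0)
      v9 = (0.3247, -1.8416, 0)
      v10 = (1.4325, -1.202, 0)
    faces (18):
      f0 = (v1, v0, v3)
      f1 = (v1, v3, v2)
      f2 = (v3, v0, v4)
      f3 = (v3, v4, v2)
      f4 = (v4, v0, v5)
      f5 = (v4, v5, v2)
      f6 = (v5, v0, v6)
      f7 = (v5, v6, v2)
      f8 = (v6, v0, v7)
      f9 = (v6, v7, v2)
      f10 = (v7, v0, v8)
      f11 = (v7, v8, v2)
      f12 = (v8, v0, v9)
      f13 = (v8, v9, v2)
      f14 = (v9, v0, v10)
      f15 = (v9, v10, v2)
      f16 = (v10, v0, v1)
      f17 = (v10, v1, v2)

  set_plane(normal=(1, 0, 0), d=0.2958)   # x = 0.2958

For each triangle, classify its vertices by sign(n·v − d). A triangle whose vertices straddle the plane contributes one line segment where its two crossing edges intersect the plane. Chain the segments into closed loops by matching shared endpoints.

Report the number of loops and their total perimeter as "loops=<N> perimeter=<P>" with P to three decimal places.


Straddling triangles (12 of 18):
  (v1,v0,v3) [+-+] → (0.2958, 0, 0)–(0.2958, 0.248204, 0)  len=0.2482
  (v1,v3,v2) [++-] → (0.2958, 0.248204, 2.72967)–(0.2958, 0, 2.89585)  len=0.2987
  (v3,v0,v4) [+-+] → (0.2958, 0.248204, 0)–(0.2958, 1.67769, 0)  len=1.4295
  (v3,v4,v2) [++-] → (0.2958, 1.67769, 0.306178)–(0.2958, 0.248204, 2.72967)  len=2.8137
  (v4,v0,v5) [+--] → (0.2958, 1.67769, 0)–(0.2958, 1.8365, 0)  len=0.1588
  (v4,v5,v2) [+--] → (0.2958, 1.8365, 0)–(0.2958, 1.67769, 0.306178)  len=0.3449
  (v8,v0,v9) [--+] → (0.2958, -1.67769, 0)–(0.2958, -1.8365, 0)  len=0.1588
  (v8,v9,v2) [-+-] → (0.2958, -1.8365, 0)–(0.2958, -1.67769, 0.306178)  len=0.3449
  (v9,v0,v10) [+-+] → (0.2958, -1.67769, 0)–(0.2958, -0.248204, 0)  len=1.4295
  (v9,v10,v2) [++-] → (0.2958, -0.248204, 2.72967)–(0.2958, -1.67769, 0.306178)  len=2.8137
  (v10,v0,v1) [+-+] → (0.2958, -0.248204, 0)–(0.2958, 0, 0)  len=0.2482
  (v10,v1,v2) [++-] → (0.2958, 0, 2.89585)–(0.2958, -0.248204, 2.72967)  len=0.2987

Chained into 1 loop(s):
  loop 1: 12 segments, perimeter = 10.5876
Total perimeter = 10.588

loops=1 perimeter=10.588


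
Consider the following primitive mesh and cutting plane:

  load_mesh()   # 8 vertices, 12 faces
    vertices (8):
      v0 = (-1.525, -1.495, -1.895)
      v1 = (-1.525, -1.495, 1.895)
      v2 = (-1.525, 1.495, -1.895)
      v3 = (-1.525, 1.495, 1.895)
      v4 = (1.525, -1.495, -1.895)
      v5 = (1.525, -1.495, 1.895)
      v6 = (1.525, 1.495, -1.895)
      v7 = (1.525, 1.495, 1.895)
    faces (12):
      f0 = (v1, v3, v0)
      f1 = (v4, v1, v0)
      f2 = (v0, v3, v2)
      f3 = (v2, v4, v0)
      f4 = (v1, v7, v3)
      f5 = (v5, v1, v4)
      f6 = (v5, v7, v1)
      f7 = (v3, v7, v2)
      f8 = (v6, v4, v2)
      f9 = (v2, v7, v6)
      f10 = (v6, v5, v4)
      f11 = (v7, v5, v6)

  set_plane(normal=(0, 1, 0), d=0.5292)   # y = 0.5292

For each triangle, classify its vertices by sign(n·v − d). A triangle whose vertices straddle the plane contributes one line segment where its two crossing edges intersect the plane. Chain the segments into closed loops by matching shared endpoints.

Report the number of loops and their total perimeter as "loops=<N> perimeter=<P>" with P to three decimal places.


loops=1 perimeter=13.680

Straddling triangles (8 of 12):
  (v1,v3,v0) [-+-] → (-1.525, 0.5292, 1.895)–(-1.525, 0.5292, 0.670792)  len=1.2242
  (v0,v3,v2) [-++] → (-1.525, 0.5292, 0.670792)–(-1.525, 0.5292, -1.895)  len=2.5658
  (v2,v4,v0) [+--] → (-0.539819, 0.5292, -1.895)–(-1.525, 0.5292, -1.895)  len=0.9852
  (v1,v7,v3) [-++] → (0.539819, 0.5292, 1.895)–(-1.525, 0.5292, 1.895)  len=2.0648
  (v5,v7,v1) [-+-] → (1.525, 0.5292, 1.895)–(0.539819, 0.5292, 1.895)  len=0.9852
  (v6,v4,v2) [+-+] → (1.525, 0.5292, -1.895)–(-0.539819, 0.5292, -1.895)  len=2.0648
  (v6,v5,v4) [+--] → (1.525, 0.5292, -0.670792)–(1.525, 0.5292, -1.895)  len=1.2242
  (v7,v5,v6) [+-+] → (1.525, 0.5292, 1.895)–(1.525, 0.5292, -0.670792)  len=2.5658

Chained into 1 loop(s):
  loop 1: 8 segments, perimeter = 13.6800
Total perimeter = 13.680


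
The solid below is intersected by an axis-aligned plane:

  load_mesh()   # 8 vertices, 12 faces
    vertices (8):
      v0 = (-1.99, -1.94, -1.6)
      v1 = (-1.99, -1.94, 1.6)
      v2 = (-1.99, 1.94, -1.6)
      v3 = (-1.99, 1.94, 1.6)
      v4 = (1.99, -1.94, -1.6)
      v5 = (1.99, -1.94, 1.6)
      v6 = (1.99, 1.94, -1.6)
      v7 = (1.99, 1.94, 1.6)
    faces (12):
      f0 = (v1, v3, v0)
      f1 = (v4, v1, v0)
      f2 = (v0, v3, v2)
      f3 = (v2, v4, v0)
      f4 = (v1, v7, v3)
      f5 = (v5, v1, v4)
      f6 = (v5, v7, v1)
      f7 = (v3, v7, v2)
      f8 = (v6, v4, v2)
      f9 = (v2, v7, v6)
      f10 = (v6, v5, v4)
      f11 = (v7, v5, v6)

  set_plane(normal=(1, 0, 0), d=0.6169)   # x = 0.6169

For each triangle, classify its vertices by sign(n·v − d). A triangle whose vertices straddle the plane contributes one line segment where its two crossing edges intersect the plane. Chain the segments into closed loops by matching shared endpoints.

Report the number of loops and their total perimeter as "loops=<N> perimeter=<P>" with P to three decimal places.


loops=1 perimeter=14.160

Straddling triangles (8 of 12):
  (v4,v1,v0) [+--] → (0.6169, -1.94, -0.496)–(0.6169, -1.94, -1.6)  len=1.1040
  (v2,v4,v0) [-+-] → (0.6169, -0.6014, -1.6)–(0.6169, -1.94, -1.6)  len=1.3386
  (v1,v7,v3) [-+-] → (0.6169, 0.6014, 1.6)–(0.6169, 1.94, 1.6)  len=1.3386
  (v5,v1,v4) [+-+] → (0.6169, -1.94, 1.6)–(0.6169, -1.94, -0.496)  len=2.0960
  (v5,v7,v1) [++-] → (0.6169, 0.6014, 1.6)–(0.6169, -1.94, 1.6)  len=2.5414
  (v3,v7,v2) [-+-] → (0.6169, 1.94, 1.6)–(0.6169, 1.94, 0.496)  len=1.1040
  (v6,v4,v2) [++-] → (0.6169, -0.6014, -1.6)–(0.6169, 1.94, -1.6)  len=2.5414
  (v2,v7,v6) [-++] → (0.6169, 1.94, 0.496)–(0.6169, 1.94, -1.6)  len=2.0960

Chained into 1 loop(s):
  loop 1: 8 segments, perimeter = 14.1600
Total perimeter = 14.160


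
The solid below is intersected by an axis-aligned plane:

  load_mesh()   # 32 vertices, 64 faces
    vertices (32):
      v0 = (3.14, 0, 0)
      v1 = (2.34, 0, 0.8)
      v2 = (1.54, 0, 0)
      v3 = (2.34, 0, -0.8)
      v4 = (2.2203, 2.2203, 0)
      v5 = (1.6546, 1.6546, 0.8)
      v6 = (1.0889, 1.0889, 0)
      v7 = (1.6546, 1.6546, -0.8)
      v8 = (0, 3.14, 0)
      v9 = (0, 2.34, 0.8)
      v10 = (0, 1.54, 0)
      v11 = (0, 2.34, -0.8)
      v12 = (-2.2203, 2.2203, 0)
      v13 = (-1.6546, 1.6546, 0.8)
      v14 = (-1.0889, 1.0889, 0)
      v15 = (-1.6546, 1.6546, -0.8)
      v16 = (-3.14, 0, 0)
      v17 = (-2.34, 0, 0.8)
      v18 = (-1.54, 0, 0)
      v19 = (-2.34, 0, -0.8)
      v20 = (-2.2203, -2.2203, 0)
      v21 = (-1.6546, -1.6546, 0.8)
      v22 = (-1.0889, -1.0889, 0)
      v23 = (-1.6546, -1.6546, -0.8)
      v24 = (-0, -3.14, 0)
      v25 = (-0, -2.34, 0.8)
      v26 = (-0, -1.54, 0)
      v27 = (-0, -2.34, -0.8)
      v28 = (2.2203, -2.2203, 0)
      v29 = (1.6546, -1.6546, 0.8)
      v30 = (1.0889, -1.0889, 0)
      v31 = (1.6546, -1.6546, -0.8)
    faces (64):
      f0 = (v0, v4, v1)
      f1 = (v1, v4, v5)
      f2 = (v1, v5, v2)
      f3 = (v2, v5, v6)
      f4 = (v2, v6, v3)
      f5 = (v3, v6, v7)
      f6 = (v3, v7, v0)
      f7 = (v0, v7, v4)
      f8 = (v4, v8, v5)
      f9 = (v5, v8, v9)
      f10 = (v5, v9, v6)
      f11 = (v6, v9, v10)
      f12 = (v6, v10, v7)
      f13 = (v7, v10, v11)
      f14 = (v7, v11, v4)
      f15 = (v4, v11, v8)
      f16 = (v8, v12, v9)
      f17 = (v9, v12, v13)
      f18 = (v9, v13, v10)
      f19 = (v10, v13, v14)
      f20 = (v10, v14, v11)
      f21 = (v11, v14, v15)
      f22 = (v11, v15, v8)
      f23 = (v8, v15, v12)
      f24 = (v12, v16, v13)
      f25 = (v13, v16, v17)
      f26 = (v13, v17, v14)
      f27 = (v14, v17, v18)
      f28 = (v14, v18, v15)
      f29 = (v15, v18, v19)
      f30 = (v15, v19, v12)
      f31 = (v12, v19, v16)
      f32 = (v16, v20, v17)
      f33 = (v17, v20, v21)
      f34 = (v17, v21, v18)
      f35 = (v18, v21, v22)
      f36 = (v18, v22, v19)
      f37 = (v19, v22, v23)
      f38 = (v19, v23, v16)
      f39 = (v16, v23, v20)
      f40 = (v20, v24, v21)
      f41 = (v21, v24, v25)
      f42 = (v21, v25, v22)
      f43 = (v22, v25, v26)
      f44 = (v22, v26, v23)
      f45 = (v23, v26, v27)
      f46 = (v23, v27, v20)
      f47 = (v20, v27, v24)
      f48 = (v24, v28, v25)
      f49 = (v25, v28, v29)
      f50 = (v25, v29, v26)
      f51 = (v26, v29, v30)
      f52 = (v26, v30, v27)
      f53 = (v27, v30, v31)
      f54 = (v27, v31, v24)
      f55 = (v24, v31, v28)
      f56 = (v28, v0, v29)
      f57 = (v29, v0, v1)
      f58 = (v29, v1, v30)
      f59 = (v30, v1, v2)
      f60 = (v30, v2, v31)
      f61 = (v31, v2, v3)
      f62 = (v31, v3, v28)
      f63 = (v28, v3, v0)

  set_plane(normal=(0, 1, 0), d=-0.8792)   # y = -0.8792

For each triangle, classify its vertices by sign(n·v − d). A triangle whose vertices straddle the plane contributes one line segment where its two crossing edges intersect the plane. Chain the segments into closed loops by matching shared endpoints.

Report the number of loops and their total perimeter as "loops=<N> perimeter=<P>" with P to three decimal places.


Straddling triangles (16 of 64):
  (v16,v20,v17) [+-+] → (-2.77581, -0.8792, 0)–(-2.2926, -0.8792, 0.483214)  len=0.6834
  (v17,v20,v21) [+--] → (-2.2926, -0.8792, 0.483214)–(-1.9758, -0.8792, 0.8)  len=0.4480
  (v17,v21,v18) [+-+] → (-1.9758, -0.8792, 0.8)–(-1.60089, -0.8792, 0.425094)  len=0.5302
  (v18,v21,v22) [+--] → (-1.60089, -0.8792, 0.425094)–(-1.17577, -0.8792, 0)  len=0.6012
  (v18,v22,v19) [+-+] → (-1.17577, -0.8792, 0)–(-1.32984, -0.8792, -0.154064)  len=0.2179
  (v19,v22,v23) [+--] → (-1.32984, -0.8792, -0.154064)–(-1.9758, -0.8792, -0.8)  len=0.9135
  (v19,v23,v16) [+-+] → (-1.9758, -0.8792, -0.8)–(-2.35071, -0.8792, -0.425094)  len=0.5302
  (v16,v23,v20) [+--] → (-2.35071, -0.8792, -0.425094)–(-2.77581, -0.8792, 0)  len=0.6012
  (v28,v0,v29) [-+-] → (2.77581, -0.8792, 0)–(2.35071, -0.8792, 0.425094)  len=0.6012
  (v29,v0,v1) [-++] → (2.35071, -0.8792, 0.425094)–(1.9758, -0.8792, 0.8)  len=0.5302
  (v29,v1,v30) [-+-] → (1.9758, -0.8792, 0.8)–(1.32984, -0.8792, 0.154064)  len=0.9135
  (v30,v1,v2) [-++] → (1.32984, -0.8792, 0.154064)–(1.17577, -0.8792, 0)  len=0.2179
  (v30,v2,v31) [-+-] → (1.17577, -0.8792, 0)–(1.60089, -0.8792, -0.425094)  len=0.6012
  (v31,v2,v3) [-++] → (1.60089, -0.8792, -0.425094)–(1.9758, -0.8792, -0.8)  len=0.5302
  (v31,v3,v28) [-+-] → (1.9758, -0.8792, -0.8)–(2.2926, -0.8792, -0.483214)  len=0.4480
  (v28,v3,v0) [-++] → (2.2926, -0.8792, -0.483214)–(2.77581, -0.8792, 0)  len=0.6834

Chained into 2 loop(s):
  loop 1: 8 segments, perimeter = 4.5255
  loop 2: 8 segments, perimeter = 4.5255
Total perimeter = 9.051

loops=2 perimeter=9.051


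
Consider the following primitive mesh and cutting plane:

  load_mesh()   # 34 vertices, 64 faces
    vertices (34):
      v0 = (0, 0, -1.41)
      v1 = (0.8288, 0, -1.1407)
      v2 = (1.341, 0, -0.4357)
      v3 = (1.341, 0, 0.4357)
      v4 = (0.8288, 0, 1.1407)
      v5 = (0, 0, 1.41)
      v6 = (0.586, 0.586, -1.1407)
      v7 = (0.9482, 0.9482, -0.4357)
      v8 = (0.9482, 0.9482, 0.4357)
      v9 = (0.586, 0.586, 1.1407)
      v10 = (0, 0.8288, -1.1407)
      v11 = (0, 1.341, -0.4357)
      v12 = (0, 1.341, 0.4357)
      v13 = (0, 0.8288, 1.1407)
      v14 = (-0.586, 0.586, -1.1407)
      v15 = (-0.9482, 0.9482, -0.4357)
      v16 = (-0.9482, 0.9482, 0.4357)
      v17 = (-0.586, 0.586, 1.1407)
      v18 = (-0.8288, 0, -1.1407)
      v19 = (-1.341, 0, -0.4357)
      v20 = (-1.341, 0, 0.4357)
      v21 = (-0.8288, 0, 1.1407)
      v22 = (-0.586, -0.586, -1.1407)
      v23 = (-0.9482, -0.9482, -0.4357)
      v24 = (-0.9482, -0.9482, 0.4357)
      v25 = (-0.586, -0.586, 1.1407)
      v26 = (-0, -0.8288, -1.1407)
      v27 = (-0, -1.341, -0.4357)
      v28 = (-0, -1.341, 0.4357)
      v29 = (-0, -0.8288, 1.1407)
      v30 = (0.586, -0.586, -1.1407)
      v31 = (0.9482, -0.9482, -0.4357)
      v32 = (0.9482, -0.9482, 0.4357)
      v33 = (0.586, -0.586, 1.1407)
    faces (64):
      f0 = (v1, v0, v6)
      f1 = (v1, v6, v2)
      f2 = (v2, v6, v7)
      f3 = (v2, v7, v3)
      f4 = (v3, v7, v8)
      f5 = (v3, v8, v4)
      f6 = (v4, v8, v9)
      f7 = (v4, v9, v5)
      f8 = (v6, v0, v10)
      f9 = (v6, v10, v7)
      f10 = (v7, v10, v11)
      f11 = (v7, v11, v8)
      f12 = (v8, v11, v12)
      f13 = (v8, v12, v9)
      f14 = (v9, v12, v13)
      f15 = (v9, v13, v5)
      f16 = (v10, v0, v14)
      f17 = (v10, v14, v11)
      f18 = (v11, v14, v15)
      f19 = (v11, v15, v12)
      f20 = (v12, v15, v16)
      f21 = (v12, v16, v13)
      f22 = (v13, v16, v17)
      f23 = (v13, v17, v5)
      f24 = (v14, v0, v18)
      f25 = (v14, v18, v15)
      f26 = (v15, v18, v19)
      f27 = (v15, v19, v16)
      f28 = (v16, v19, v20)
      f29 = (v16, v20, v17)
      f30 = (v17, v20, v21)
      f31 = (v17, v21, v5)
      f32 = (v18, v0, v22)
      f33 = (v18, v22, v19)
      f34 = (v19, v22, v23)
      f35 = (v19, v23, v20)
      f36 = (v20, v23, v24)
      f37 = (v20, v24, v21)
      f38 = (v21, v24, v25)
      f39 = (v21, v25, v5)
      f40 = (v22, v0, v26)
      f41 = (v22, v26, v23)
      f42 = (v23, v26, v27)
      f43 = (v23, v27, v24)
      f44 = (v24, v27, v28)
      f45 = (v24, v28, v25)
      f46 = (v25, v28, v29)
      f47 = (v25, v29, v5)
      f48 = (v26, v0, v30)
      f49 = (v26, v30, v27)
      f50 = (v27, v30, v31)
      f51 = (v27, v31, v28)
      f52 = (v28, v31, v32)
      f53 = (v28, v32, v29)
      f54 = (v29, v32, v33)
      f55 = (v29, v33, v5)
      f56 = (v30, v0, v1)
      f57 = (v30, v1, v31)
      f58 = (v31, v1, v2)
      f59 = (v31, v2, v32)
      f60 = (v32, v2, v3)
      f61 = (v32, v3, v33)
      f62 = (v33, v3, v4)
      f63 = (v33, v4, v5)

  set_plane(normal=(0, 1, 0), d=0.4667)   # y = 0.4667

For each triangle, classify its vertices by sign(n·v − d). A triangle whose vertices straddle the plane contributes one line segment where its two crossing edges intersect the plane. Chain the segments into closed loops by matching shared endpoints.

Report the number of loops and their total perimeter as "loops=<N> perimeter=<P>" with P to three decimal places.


Straddling triangles (20 of 64):
  (v1,v0,v6) [--+] → (0.4667, 0.4667, -1.19553)–(0.63543, 0.4667, -1.1407)  len=0.1774
  (v1,v6,v2) [-+-] → (0.63543, 0.4667, -1.1407)–(0.739706, 0.4667, -0.997174)  len=0.1774
  (v2,v6,v7) [-++] → (0.739706, 0.4667, -0.997174)–(1.14767, 0.4667, -0.4357)  len=0.6940
  (v2,v7,v3) [-+-] → (1.14767, 0.4667, -0.4357)–(1.14767, 0.4667, 0.00680063)  len=0.4425
  (v3,v7,v8) [-++] → (1.14767, 0.4667, 0.00680063)–(1.14767, 0.4667, 0.4357)  len=0.4289
  (v3,v8,v4) [-+-] → (1.14767, 0.4667, 0.4357)–(0.887568, 0.4667, 0.793702)  len=0.4425
  (v4,v8,v9) [-++] → (0.887568, 0.4667, 0.793702)–(0.63543, 0.4667, 1.1407)  len=0.4289
  (v4,v9,v5) [-+-] → (0.63543, 0.4667, 1.1407)–(0.4667, 0.4667, 1.19553)  len=0.1774
  (v6,v0,v10) [+-+] → (0.4667, 0.4667, -1.19553)–(0, 0.4667, -1.25836)  len=0.4709
  (v9,v13,v5) [++-] → (0, 0.4667, 1.25836)–(0.4667, 0.4667, 1.19553)  len=0.4709
  (v10,v0,v14) [+-+] → (0, 0.4667, -1.25836)–(-0.4667, 0.4667, -1.19553)  len=0.4709
  (v13,v17,v5) [++-] → (-0.4667, 0.4667, 1.19553)–(0, 0.4667, 1.25836)  len=0.4709
  (v14,v0,v18) [+--] → (-0.4667, 0.4667, -1.19553)–(-0.63543, 0.4667, -1.1407)  len=0.1774
  (v14,v18,v15) [+-+] → (-0.63543, 0.4667, -1.1407)–(-0.887568, 0.4667, -0.793702)  len=0.4289
  (v15,v18,v19) [+--] → (-0.887568, 0.4667, -0.793702)–(-1.14767, 0.4667, -0.4357)  len=0.4425
  (v15,v19,v16) [+-+] → (-1.14767, 0.4667, -0.4357)–(-1.14767, 0.4667, -0.00680063)  len=0.4289
  (v16,v19,v20) [+--] → (-1.14767, 0.4667, -0.00680063)–(-1.14767, 0.4667, 0.4357)  len=0.4425
  (v16,v20,v17) [+-+] → (-1.14767, 0.4667, 0.4357)–(-0.739706, 0.4667, 0.997174)  len=0.6940
  (v17,v20,v21) [+--] → (-0.739706, 0.4667, 0.997174)–(-0.63543, 0.4667, 1.1407)  len=0.1774
  (v17,v21,v5) [+--] → (-0.63543, 0.4667, 1.1407)–(-0.4667, 0.4667, 1.19553)  len=0.1774

Chained into 1 loop(s):
  loop 1: 20 segments, perimeter = 7.8219
Total perimeter = 7.822

loops=1 perimeter=7.822


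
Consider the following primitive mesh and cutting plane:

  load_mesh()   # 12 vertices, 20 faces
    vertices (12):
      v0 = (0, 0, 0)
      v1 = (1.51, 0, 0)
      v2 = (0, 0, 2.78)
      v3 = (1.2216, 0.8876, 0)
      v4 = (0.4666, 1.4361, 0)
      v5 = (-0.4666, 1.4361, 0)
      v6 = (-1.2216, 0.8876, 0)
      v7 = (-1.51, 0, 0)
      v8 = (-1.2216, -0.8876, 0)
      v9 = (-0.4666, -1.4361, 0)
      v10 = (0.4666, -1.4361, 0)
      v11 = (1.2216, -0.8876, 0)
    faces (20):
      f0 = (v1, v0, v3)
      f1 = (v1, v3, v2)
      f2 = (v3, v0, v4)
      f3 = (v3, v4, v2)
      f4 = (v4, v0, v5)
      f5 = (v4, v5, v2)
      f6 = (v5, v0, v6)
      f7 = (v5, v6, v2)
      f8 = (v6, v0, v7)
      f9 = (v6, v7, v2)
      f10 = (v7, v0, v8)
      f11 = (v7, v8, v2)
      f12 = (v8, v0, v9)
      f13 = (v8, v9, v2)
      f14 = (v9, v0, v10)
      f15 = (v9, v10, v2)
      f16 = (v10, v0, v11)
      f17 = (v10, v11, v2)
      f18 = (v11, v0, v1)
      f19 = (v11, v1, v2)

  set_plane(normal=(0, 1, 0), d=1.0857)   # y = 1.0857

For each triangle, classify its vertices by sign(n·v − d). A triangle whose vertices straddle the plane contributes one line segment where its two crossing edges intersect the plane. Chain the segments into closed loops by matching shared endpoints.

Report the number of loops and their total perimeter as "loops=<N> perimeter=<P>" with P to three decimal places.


loops=1 perimeter=4.409

Straddling triangles (6 of 20):
  (v3,v0,v4) [--+] → (0.352752, 1.0857, 0)–(0.948919, 1.0857, 0)  len=0.5962
  (v3,v4,v2) [-+-] → (0.948919, 1.0857, 0)–(0.352752, 1.0857, 0.678304)  len=0.9031
  (v4,v0,v5) [+-+] → (0.352752, 1.0857, 0)–(-0.352752, 1.0857, 0)  len=0.7055
  (v4,v5,v2) [++-] → (-0.352752, 1.0857, 0.678304)–(0.352752, 1.0857, 0.678304)  len=0.7055
  (v5,v0,v6) [+--] → (-0.352752, 1.0857, 0)–(-0.948919, 1.0857, 0)  len=0.5962
  (v5,v6,v2) [+--] → (-0.948919, 1.0857, 0)–(-0.352752, 1.0857, 0.678304)  len=0.9031

Chained into 1 loop(s):
  loop 1: 6 segments, perimeter = 4.4095
Total perimeter = 4.409


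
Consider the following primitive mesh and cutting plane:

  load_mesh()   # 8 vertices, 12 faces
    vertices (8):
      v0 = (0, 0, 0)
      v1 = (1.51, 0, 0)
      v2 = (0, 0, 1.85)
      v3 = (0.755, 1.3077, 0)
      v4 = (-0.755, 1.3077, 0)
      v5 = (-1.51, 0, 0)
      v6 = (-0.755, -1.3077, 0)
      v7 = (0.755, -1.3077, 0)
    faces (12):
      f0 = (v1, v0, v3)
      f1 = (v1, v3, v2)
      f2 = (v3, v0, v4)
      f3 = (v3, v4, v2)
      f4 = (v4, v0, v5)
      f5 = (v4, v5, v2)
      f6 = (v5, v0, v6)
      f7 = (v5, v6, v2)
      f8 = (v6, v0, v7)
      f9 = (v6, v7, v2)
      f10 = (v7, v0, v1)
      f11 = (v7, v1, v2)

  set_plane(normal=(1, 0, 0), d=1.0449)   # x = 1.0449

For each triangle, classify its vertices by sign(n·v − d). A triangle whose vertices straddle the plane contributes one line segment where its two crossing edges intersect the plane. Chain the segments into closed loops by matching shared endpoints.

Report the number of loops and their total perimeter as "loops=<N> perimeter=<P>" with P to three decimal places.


loops=1 perimeter=3.585

Straddling triangles (4 of 12):
  (v1,v0,v3) [+--] → (1.0449, 0, 0)–(1.0449, 0.805578, 0)  len=0.8056
  (v1,v3,v2) [+--] → (1.0449, 0.805578, 0)–(1.0449, 0, 0.569825)  len=0.9867
  (v7,v0,v1) [--+] → (1.0449, 0, 0)–(1.0449, -0.805578, 0)  len=0.8056
  (v7,v1,v2) [-+-] → (1.0449, -0.805578, 0)–(1.0449, 0, 0.569825)  len=0.9867

Chained into 1 loop(s):
  loop 1: 4 segments, perimeter = 3.5846
Total perimeter = 3.585
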